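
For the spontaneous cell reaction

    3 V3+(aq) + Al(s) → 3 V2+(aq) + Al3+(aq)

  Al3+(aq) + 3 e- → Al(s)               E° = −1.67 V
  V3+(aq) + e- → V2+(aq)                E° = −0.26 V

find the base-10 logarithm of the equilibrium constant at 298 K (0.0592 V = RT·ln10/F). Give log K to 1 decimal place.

The V³⁺/V²⁺ couple is reduced (cathode); E°cell = −0.26 − (−1.67) = +1.41 V with n = 3.
At equilibrium E = 0, so log K = nE°cell / 0.0592 = (3)(+1.41) / 0.0592 = 71.5.

log K = 71.5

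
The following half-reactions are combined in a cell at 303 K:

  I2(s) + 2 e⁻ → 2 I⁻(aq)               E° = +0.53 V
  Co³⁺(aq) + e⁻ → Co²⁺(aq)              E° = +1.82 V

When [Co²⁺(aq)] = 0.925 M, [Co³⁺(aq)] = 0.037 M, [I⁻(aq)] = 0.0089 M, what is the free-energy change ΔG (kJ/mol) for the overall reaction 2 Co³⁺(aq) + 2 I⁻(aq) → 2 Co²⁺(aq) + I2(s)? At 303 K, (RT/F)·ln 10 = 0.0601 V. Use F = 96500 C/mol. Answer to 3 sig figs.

E°cell = +1.82 − (+0.53) = +1.29 V; the balanced reaction transfers n = 2 electrons.
Here Q = [Co²⁺(aq)]^2 / ([Co³⁺(aq)]^2·[I⁻(aq)]^2) = 7.89×10^6 (log Q = 6.897), giving E = +1.29 − (0.0601/2)·(6.897) = +1.0827 V.
ΔG = −nFE = −(2)(96500)(+1.0827) J/mol = −209 kJ/mol.

−209 kJ/mol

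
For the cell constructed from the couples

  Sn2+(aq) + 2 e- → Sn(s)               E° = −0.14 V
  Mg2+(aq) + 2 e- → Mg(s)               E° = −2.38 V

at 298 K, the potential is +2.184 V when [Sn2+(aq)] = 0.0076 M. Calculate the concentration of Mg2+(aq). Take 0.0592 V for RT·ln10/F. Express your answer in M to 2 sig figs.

0.59 M

With Sn²⁺/Sn at the cathode and Mg²⁺/Mg at the anode, E°cell = −0.14 − (−2.38) = +2.24 V (n = 2).
Rearranging E = E° − (0.0592/n)·log Q gives log Q = 2(+2.24 − (+2.184))/0.0592 = 1.892.
The balanced reaction is Sn2+(aq) + Mg(s) → Sn(s) + Mg2+(aq), so Q = [Mg2+(aq)] / [Sn2+(aq)].
Isolating [Mg2+(aq)] in Q = 10^{1.892} yields log [Mg2+(aq)] = −0.227, i.e. 0.59 M.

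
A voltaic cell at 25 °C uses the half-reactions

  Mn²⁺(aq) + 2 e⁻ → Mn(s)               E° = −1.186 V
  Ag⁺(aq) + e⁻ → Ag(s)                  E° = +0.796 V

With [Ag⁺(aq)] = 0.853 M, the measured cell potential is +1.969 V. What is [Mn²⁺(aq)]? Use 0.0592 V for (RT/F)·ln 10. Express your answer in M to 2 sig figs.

2.0 M

With Ag⁺/Ag at the cathode and Mn²⁺/Mn at the anode, E°cell = +0.796 − (−1.186) = +1.982 V (n = 2).
Rearranging E = E° − (0.0592/n)·log Q gives log Q = 2(+1.982 − (+1.969))/0.0592 = 0.439.
For 2 Ag⁺(aq) + Mn(s) → 2 Ag(s) + Mn²⁺(aq), the reaction quotient is Q = [Mn²⁺(aq)] / [Ag⁺(aq)]^2.
Isolating [Mn²⁺(aq)] in Q = 10^{0.439} yields log [Mn²⁺(aq)] = 0.301, i.e. 2.0 M.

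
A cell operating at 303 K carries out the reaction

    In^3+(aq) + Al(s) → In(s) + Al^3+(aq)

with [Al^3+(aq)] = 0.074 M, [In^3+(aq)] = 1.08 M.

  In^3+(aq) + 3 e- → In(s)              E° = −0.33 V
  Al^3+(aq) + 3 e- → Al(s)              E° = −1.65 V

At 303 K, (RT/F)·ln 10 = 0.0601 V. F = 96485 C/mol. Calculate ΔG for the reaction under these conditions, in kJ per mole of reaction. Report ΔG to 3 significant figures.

−389 kJ/mol

With In³⁺/In reduced at the cathode, E°cell = −0.33 − (−1.65) = +1.32 V and n = 3.
The reaction quotient is [Al^3+(aq)] / [In^3+(aq)] = 0.0685; by Nernst, E = +1.32 − (0.0601/3)(−1.164) = +1.3433 V.
ΔG = −nFE = −(3)(96485)(+1.3433) J/mol = −389 kJ/mol.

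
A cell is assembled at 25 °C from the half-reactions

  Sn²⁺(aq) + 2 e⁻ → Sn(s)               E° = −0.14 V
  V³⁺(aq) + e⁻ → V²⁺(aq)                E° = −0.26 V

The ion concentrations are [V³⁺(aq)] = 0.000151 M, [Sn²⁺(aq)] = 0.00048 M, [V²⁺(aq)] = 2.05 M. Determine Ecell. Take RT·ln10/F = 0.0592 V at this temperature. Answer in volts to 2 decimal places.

The Sn²⁺/Sn couple has the more positive E°, so it is the cathode; V³⁺/V²⁺ is the anode.
The standard potential is −0.14 − (−0.26) = +0.12 V and the balanced reaction transfers n = 2 electrons.
For the overall reaction Sn²⁺(aq) + 2 V²⁺(aq) → Sn(s) + 2 V³⁺(aq), Q = [V³⁺(aq)]^2 / ([Sn²⁺(aq)]·[V²⁺(aq)]^2) = 1.13×10^−5, giving log Q = −4.947.
By the Nernst equation, E = +0.12 − (0.0592/2)·(−4.947) = +0.27 V.

+0.27 V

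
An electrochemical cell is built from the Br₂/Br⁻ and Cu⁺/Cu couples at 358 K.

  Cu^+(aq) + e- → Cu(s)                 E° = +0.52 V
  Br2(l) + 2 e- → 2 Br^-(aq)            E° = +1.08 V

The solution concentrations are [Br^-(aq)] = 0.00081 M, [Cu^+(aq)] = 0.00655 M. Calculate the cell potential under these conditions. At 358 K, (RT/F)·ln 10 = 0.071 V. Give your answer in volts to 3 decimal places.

+0.935 V

Br₂/Br⁻ is reduced (cathode, E° = +1.08 V) and Cu⁺/Cu is oxidized (anode).
The standard potential is +1.08 − (+0.52) = +0.56 V and the balanced reaction transfers n = 2 electrons.
Balancing gives Br2(l) + 2 Cu(s) → 2 Br^-(aq) + 2 Cu^+(aq); hence Q = [Br^-(aq)]^2·[Cu^+(aq)]^2 = 2.81×10^−11 (log Q = −10.551).
E = E° − (0.071/n)·log Q = +0.56 − (0.071/2)(−10.551) = +0.935 V.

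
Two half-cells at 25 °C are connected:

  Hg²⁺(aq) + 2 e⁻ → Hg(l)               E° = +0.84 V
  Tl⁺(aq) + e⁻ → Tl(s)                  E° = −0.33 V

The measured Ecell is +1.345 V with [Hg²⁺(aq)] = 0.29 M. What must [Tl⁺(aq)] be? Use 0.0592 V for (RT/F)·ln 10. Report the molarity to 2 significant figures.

Hg²⁺/Hg is the cathode (higher E°); E°cell = +0.84 − (−0.33) = +1.17 V with n = 2.
From the Nernst equation, log Q = n(E° − E)/0.0592 = 2·(+1.17 − (+1.345))/0.0592 = −5.912.
The balanced reaction is Hg²⁺(aq) + 2 Tl(s) → Hg(l) + 2 Tl⁺(aq), so Q = [Tl⁺(aq)]^2 / [Hg²⁺(aq)].
Substituting the known concentrations and solving, log [Tl⁺(aq)] = −3.225 and [Tl⁺(aq)] = 0.00060 M.

0.00060 M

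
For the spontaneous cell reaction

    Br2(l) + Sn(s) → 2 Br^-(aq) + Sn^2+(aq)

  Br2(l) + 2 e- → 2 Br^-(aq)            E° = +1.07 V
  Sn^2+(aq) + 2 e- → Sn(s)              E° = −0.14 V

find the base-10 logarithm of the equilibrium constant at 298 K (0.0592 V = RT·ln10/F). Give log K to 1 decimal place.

log K = 40.9

The Br₂/Br⁻ couple is reduced (cathode); E°cell = +1.07 − (−0.14) = +1.21 V with n = 2.
At equilibrium E = 0, so log K = nE°cell / 0.0592 = (2)(+1.21) / 0.0592 = 40.9.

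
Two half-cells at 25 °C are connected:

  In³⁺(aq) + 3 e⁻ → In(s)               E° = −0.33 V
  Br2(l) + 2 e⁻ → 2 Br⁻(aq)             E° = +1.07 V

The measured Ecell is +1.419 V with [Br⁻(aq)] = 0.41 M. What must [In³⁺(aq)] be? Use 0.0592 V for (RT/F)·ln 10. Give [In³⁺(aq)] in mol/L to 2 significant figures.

1.6 M

With Br₂/Br⁻ at the cathode and In³⁺/In at the anode, E°cell = +1.07 − (−0.33) = +1.40 V (n = 6).
Since E = E° − (0.0592/n)·log Q, log Q = n(E° − E)/0.0592 = −1.926.
For 3 Br2(l) + 2 In(s) → 6 Br⁻(aq) + 2 In³⁺(aq), the reaction quotient is Q = [Br⁻(aq)]^6·[In³⁺(aq)]^2.
Substituting the known concentrations and solving, log [In³⁺(aq)] = 0.199 and [In³⁺(aq)] = 1.6 M.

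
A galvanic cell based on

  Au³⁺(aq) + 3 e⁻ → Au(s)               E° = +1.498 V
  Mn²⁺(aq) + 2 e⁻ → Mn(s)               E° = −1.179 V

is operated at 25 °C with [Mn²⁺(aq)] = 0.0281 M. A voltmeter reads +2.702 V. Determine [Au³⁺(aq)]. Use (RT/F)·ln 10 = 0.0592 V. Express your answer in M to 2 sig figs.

The Au³⁺/Au couple has the larger reduction potential, so it is the cathode: E°cell = +1.498 − (−1.179) = +2.677 V and n = 6.
Rearranging E = E° − (0.0592/n)·log Q gives log Q = 6(+2.677 − (+2.702))/0.0592 = −2.534.
Balancing electrons gives 2 Au³⁺(aq) + 3 Mn(s) → 2 Au(s) + 3 Mn²⁺(aq); thus Q = [Mn²⁺(aq)]^3 / [Au³⁺(aq)]^2.
Isolating [Au³⁺(aq)] in Q = 10^{−2.534} yields log [Au³⁺(aq)] = −1.060, i.e. 0.087 M.

0.087 M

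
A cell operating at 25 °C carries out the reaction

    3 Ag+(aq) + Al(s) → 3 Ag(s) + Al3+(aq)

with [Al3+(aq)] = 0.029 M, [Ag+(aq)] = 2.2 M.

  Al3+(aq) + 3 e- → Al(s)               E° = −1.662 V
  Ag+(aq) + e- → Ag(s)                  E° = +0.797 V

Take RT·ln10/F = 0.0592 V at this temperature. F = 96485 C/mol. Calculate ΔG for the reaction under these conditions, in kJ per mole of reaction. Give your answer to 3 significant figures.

E°cell = +0.797 − (−1.662) = +2.459 V; the balanced reaction transfers n = 3 electrons.
Here Q = [Al3+(aq)] / [Ag+(aq)]^3 = 0.00272 (log Q = −2.565), giving E = +2.459 − (0.0592/3)·(−2.565) = +2.5096 V.
Then ΔG = −nFE = −3 × 96485 × +2.5096 J/mol = −726 kJ/mol.

−726 kJ/mol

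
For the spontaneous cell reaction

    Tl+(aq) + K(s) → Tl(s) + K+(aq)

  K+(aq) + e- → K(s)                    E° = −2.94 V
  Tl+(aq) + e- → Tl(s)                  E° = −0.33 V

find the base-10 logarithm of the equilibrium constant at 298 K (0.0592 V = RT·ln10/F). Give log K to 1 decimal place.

The Tl⁺/Tl couple is reduced (cathode); E°cell = −0.33 − (−2.94) = +2.61 V with n = 1.
At equilibrium E = 0, so log K = nE°cell / 0.0592 = (1)(+2.61) / 0.0592 = 44.1.

log K = 44.1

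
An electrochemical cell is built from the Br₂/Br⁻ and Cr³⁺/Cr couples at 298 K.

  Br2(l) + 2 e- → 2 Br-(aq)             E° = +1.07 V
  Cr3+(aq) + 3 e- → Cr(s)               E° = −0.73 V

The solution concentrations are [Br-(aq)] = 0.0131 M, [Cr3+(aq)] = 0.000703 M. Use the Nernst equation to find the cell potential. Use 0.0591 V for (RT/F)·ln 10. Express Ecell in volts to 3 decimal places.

+1.973 V

Br₂/Br⁻ is reduced (cathode, E° = +1.07 V) and Cr³⁺/Cr is oxidized (anode).
E°cell = +1.07 − (−0.73) = +1.80 V, with n = 6 electrons transferred.
The balanced reaction is 3 Br2(l) + 2 Cr(s) → 6 Br-(aq) + 2 Cr3+(aq), so Q = [Br-(aq)]^6·[Cr3+(aq)]^2 = 2.5×10^−18 and log Q = −17.602.
E = E° − (0.0591/n)·log Q = +1.80 − (0.0591/6)(−17.602) = +1.973 V.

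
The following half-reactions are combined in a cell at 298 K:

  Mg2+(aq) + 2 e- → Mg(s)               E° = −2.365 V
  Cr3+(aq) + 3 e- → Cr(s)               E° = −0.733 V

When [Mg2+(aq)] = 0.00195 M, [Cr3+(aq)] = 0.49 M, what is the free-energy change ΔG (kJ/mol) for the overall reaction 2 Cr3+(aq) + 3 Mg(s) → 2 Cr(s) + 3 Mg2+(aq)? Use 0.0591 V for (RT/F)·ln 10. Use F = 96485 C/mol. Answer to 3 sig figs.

−988 kJ/mol

E°cell = −0.733 − (−2.365) = +1.632 V; the balanced reaction transfers n = 6 electrons.
The reaction quotient is [Mg2+(aq)]^3 / [Cr3+(aq)]^2 = 3.09×10^−8; by Nernst, E = +1.632 − (0.0591/6)(−7.510) = +1.7060 V.
Finally ΔG = −nFE = −(6)(96485 C/mol)(+1.7060 V) = −988 kJ/mol.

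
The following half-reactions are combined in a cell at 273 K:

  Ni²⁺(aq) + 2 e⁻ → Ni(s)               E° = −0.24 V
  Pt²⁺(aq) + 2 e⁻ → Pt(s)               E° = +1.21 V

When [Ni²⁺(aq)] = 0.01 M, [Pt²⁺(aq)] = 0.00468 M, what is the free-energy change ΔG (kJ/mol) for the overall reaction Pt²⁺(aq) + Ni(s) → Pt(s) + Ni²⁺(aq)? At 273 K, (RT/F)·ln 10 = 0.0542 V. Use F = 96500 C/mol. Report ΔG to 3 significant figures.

−278 kJ/mol

E°cell = +1.21 − (−0.24) = +1.45 V; the balanced reaction transfers n = 2 electrons.
Q = [Ni²⁺(aq)] / [Pt²⁺(aq)] = 2.14, so log Q = 0.330 and E = +1.45 − (0.0542/2)(0.330) = +1.4411 V.
Then ΔG = −nFE = −2 × 96500 × +1.4411 J/mol = −278 kJ/mol.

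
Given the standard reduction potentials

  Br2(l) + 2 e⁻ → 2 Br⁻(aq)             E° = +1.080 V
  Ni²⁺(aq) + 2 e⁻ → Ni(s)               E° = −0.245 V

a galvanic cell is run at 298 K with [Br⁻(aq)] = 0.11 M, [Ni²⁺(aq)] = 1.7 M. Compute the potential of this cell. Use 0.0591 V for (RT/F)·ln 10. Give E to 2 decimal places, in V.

The Br₂/Br⁻ couple has the more positive E°, so it is the cathode; Ni²⁺/Ni is the anode.
The standard potential is +1.080 − (−0.245) = +1.325 V and the balanced reaction transfers n = 2 electrons.
For the overall reaction Br2(l) + Ni(s) → 2 Br⁻(aq) + Ni²⁺(aq), Q = [Br⁻(aq)]^2·[Ni²⁺(aq)] = 0.0206, giving log Q = −1.687.
E = E° − (0.0591/n)·log Q = +1.325 − (0.0591/2)(−1.687) = +1.37 V.

+1.37 V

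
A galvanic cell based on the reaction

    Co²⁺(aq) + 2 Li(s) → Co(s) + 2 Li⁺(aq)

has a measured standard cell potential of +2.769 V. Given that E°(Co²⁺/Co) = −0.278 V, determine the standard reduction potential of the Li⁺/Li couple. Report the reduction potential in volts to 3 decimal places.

−3.047 V

In the reaction as written the Co²⁺/Co couple is reduced (cathode) and Li⁺/Li is oxidized (anode), so E°cell = E°(Co²⁺/Co) − E°(Li⁺/Li).
E°(Li⁺/Li) = E°(cathode) − E°cell = −0.278 − (+2.769) = −3.047 V.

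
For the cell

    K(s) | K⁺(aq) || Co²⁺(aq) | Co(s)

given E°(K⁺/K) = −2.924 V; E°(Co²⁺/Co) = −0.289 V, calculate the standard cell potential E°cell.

By convention the left-hand electrode in cell notation is the anode (oxidation) and the right-hand electrode is the cathode (reduction).
E°cell = E°(right) − E°(left) = −0.289 − (−2.924) = +2.635 V.

+2.635 V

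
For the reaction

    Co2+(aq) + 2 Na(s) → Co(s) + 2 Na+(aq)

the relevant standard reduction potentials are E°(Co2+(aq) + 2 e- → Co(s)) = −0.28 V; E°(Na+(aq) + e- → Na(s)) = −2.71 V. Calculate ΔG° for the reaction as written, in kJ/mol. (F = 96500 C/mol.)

−469 kJ/mol

In the reaction as written Co2+(aq) is reduced, so the Co²⁺/Co couple is the cathode and Na⁺/Na is the anode.
E°cell = −0.28 − (−2.71) = +2.43 V; balancing electrons gives n = 2.
ΔG° = −nFE°cell = −(2)(96500)(+2.43) J/mol = −469 kJ/mol.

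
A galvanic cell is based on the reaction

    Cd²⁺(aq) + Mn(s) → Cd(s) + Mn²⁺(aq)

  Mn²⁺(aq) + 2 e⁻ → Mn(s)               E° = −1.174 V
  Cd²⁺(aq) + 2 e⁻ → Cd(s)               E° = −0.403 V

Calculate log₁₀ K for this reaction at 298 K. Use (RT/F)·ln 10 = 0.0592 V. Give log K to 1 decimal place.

The Cd²⁺/Cd couple is reduced (cathode); E°cell = −0.403 − (−1.174) = +0.771 V with n = 2.
At equilibrium E = 0, so log K = nE°cell / 0.0592 = (2)(+0.771) / 0.0592 = 26.0.

log K = 26.0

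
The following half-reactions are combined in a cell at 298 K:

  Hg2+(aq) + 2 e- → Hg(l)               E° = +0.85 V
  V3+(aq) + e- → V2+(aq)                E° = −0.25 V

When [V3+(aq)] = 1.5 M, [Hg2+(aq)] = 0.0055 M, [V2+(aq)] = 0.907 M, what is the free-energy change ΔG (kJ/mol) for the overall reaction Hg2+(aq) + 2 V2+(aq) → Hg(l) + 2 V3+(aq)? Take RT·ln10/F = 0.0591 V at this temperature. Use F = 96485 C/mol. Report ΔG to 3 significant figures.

−197 kJ/mol

With Hg²⁺/Hg reduced at the cathode, E°cell = +0.85 − (−0.25) = +1.10 V and n = 2.
Q = [V3+(aq)]^2 / ([Hg2+(aq)]·[V2+(aq)]^2) = 497, so log Q = 2.697 and E = +1.10 − (0.0591/2)(2.697) = +1.0203 V.
Finally ΔG = −nFE = −(2)(96485 C/mol)(+1.0203 V) = −197 kJ/mol.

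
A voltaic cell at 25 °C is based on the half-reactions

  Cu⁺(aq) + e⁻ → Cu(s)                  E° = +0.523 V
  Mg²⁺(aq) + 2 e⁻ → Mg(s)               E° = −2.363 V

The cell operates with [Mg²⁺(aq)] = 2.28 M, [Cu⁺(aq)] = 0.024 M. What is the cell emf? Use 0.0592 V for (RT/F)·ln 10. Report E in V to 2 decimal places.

+2.78 V

The Cu⁺/Cu couple has the more positive E°, so it is the cathode; Mg²⁺/Mg is the anode.
E°cell = E°cat − E°an = +0.523 − (−2.363) = +2.886 V; n = 2.
Balancing gives 2 Cu⁺(aq) + Mg(s) → 2 Cu(s) + Mg²⁺(aq); hence Q = [Mg²⁺(aq)] / [Cu⁺(aq)]^2 = 3.96×10^3 (log Q = 3.598).
E = E° − (0.0592/n)·log Q = +2.886 − (0.0592/2)(3.598) = +2.78 V.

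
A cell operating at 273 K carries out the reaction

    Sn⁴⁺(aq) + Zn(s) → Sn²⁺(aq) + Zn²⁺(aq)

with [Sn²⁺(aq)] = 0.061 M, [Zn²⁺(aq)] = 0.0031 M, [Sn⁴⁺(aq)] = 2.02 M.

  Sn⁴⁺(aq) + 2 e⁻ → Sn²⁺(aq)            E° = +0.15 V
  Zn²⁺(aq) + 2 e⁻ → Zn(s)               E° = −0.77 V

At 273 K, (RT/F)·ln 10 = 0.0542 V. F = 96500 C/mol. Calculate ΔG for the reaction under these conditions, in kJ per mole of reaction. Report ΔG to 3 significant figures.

The standard cell potential is +0.15 − (−0.77) = +0.92 V, with n = 2 electrons in the balanced equation.
The reaction quotient is ([Sn²⁺(aq)]·[Zn²⁺(aq)]) / [Sn⁴⁺(aq)] = 9.36×10^−5; by Nernst, E = +0.92 − (0.0542/2)(−4.029) = +1.0292 V.
Then ΔG = −nFE = −2 × 96500 × +1.0292 J/mol = −199 kJ/mol.

−199 kJ/mol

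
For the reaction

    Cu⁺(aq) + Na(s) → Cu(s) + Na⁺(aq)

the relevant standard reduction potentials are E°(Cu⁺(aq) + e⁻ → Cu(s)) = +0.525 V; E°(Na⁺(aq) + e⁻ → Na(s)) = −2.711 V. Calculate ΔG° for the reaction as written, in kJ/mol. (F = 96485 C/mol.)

−312 kJ/mol

In the reaction as written Cu⁺(aq) is reduced, so the Cu⁺/Cu couple is the cathode and Na⁺/Na is the anode.
E°cell = +0.525 − (−2.711) = +3.236 V; balancing electrons gives n = 1.
ΔG° = −nFE°cell = −(1)(96485)(+3.236) J/mol = −312 kJ/mol.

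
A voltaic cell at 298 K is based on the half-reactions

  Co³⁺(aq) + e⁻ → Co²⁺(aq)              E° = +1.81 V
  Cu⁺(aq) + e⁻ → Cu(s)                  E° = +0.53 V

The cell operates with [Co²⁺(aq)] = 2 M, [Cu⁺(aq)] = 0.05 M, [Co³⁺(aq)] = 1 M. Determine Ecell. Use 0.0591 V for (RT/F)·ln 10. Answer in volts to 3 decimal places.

Co³⁺/Co²⁺ is reduced (cathode, E° = +1.81 V) and Cu⁺/Cu is oxidized (anode).
E°cell = +1.81 − (+0.53) = +1.28 V, with n = 1 electron transferred.
Balancing gives Co³⁺(aq) + Cu(s) → Co²⁺(aq) + Cu⁺(aq); hence Q = ([Co²⁺(aq)]·[Cu⁺(aq)]) / [Co³⁺(aq)] = 0.1 (log Q = −1.000).
E = E° − (0.0591/n)·log Q = +1.28 − (0.0591/1)(−1.000) = +1.339 V.

+1.339 V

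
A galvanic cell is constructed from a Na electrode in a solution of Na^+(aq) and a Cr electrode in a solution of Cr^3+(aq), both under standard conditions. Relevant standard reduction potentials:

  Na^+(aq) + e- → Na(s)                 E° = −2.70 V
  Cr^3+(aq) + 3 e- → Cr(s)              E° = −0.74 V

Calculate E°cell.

The Cr³⁺/Cr couple has the higher E°, so Cr ion is reduced (cathode) and Na is oxidized (anode).
E°cell = E°(cathode) − E°(anode) = −0.74 − (−2.70) = +1.96 V.

+1.96 V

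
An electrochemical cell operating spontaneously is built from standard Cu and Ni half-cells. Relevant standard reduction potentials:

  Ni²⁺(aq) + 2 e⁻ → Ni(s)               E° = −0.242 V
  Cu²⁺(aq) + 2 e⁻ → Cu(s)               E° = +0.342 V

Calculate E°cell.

Of the two couples in this cell, the one with the more positive reduction potential is reduced at the cathode: here that is Cu²⁺/Cu (+0.342 V); Ni²⁺/Ni (−0.242 V) is the anode.
E°cell = E°(cathode) − E°(anode) = +0.342 − (−0.242) = +0.584 V.

+0.584 V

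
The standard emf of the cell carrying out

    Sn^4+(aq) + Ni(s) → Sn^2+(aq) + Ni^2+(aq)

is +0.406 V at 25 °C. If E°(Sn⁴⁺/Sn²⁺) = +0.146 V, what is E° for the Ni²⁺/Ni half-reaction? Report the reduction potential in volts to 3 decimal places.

−0.260 V

In the reaction as written the Sn⁴⁺/Sn²⁺ couple is reduced (cathode) and Ni²⁺/Ni is oxidized (anode), so E°cell = E°(Sn⁴⁺/Sn²⁺) − E°(Ni²⁺/Ni).
E°(Ni²⁺/Ni) = E°(cathode) − E°cell = +0.146 − (+0.406) = −0.260 V.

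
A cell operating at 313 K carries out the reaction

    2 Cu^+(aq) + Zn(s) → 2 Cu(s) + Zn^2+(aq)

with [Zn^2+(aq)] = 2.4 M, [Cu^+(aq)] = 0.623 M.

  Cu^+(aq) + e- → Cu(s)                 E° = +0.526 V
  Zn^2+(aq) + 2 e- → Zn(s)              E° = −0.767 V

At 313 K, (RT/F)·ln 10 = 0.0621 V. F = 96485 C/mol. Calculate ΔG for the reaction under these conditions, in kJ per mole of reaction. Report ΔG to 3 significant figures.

With Cu⁺/Cu reduced at the cathode, E°cell = +0.526 − (−0.767) = +1.293 V and n = 2.
The reaction quotient is [Zn^2+(aq)] / [Cu^+(aq)]^2 = 6.18; by Nernst, E = +1.293 − (0.0621/2)(0.791) = +1.2684 V.
Finally ΔG = −nFE = −(2)(96485 C/mol)(+1.2684 V) = −245 kJ/mol.

−245 kJ/mol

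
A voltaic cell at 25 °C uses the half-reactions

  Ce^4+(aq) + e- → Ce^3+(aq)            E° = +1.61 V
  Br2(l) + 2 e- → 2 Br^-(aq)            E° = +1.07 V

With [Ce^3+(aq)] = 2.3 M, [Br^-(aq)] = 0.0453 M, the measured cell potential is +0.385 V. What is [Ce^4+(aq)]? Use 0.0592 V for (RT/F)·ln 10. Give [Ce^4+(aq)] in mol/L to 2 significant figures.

0.12 M

Ce⁴⁺/Ce³⁺ is the cathode (higher E°); E°cell = +1.61 − (+1.07) = +0.54 V with n = 2.
Since E = E° − (0.0592/n)·log Q, log Q = n(E° − E)/0.0592 = 5.236.
The balanced reaction is 2 Ce^4+(aq) + 2 Br^-(aq) → 2 Ce^3+(aq) + Br2(l), so Q = [Ce^3+(aq)]^2 / ([Ce^4+(aq)]^2·[Br^-(aq)]^2).
Isolating [Ce^4+(aq)] in Q = 10^{5.236} yields log [Ce^4+(aq)] = −0.912, i.e. 0.12 M.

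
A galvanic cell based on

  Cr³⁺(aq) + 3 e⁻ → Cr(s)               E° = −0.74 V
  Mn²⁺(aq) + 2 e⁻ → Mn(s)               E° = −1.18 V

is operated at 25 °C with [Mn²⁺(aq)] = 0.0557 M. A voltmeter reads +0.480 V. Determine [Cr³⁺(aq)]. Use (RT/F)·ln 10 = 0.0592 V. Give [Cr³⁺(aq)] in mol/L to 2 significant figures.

1.4 M

With Cr³⁺/Cr at the cathode and Mn²⁺/Mn at the anode, E°cell = −0.74 − (−1.18) = +0.44 V (n = 6).
From the Nernst equation, log Q = n(E° − E)/0.0592 = 6·(+0.44 − (+0.480))/0.0592 = −4.054.
Balancing electrons gives 2 Cr³⁺(aq) + 3 Mn(s) → 2 Cr(s) + 3 Mn²⁺(aq); thus Q = [Mn²⁺(aq)]^3 / [Cr³⁺(aq)]^2.
Solving for the unknown gives log [Cr³⁺(aq)] = 0.146, so [Cr³⁺(aq)] ≈ 1.4 M.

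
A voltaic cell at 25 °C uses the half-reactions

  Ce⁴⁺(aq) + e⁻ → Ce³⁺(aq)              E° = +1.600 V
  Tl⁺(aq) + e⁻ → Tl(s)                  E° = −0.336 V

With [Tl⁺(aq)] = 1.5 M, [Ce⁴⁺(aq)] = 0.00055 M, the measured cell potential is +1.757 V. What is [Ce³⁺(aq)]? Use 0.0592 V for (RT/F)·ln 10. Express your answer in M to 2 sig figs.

0.39 M

The Ce⁴⁺/Ce³⁺ couple has the larger reduction potential, so it is the cathode: E°cell = +1.600 − (−0.336) = +1.936 V and n = 1.
Rearranging E = E° − (0.0592/n)·log Q gives log Q = 1(+1.936 − (+1.757))/0.0592 = 3.024.
For Ce⁴⁺(aq) + Tl(s) → Ce³⁺(aq) + Tl⁺(aq), the reaction quotient is Q = ([Ce³⁺(aq)]·[Tl⁺(aq)]) / [Ce⁴⁺(aq)].
Isolating [Ce³⁺(aq)] in Q = 10^{3.024} yields log [Ce³⁺(aq)] = −0.412, i.e. 0.39 M.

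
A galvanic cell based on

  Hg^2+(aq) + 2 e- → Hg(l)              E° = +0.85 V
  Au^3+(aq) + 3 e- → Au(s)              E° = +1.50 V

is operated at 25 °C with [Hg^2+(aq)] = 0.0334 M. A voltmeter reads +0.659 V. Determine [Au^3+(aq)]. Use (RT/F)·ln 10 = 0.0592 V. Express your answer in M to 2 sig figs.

0.017 M

With Au³⁺/Au at the cathode and Hg²⁺/Hg at the anode, E°cell = +1.50 − (+0.85) = +0.65 V (n = 6).
Since E = E° − (0.0592/n)·log Q, log Q = n(E° − E)/0.0592 = −0.912.
For 2 Au^3+(aq) + 3 Hg(l) → 2 Au(s) + 3 Hg^2+(aq), the reaction quotient is Q = [Hg^2+(aq)]^3 / [Au^3+(aq)]^2.
Solving for the unknown gives log [Au^3+(aq)] = −1.758, so [Au^3+(aq)] ≈ 0.017 M.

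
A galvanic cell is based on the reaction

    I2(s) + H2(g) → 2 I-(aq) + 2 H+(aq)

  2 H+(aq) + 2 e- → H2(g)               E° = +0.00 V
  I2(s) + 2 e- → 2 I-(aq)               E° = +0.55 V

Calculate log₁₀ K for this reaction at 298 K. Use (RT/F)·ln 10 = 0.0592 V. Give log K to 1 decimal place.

log K = 18.6

The I₂/I⁻ couple is reduced (cathode); E°cell = +0.55 − (+0.00) = +0.55 V with n = 2.
At equilibrium E = 0, so log K = nE°cell / 0.0592 = (2)(+0.55) / 0.0592 = 18.6.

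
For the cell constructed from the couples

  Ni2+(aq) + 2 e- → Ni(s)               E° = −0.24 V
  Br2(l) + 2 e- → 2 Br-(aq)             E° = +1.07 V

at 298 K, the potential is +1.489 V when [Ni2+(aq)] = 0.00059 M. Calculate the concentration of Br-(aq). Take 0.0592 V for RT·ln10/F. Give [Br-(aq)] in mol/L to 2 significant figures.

0.039 M

The Br₂/Br⁻ couple has the larger reduction potential, so it is the cathode: E°cell = +1.07 − (−0.24) = +1.31 V and n = 2.
Since E = E° − (0.0592/n)·log Q, log Q = n(E° − E)/0.0592 = −6.047.
The balanced reaction is Br2(l) + Ni(s) → 2 Br-(aq) + Ni2+(aq), so Q = [Br-(aq)]^2·[Ni2+(aq)].
Solving for the unknown gives log [Br-(aq)] = −1.409, so [Br-(aq)] ≈ 0.039 M.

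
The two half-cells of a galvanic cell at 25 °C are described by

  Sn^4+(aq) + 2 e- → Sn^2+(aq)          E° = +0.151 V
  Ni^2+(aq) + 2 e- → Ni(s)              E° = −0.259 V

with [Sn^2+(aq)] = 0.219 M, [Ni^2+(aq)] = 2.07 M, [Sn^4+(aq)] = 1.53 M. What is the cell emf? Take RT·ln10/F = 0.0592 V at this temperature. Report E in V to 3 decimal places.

Sn⁴⁺/Sn²⁺ is reduced (cathode, E° = +0.151 V) and Ni²⁺/Ni is oxidized (anode).
E°cell = +0.151 − (−0.259) = +0.410 V, with n = 2 electrons transferred.
The balanced reaction is Sn^4+(aq) + Ni(s) → Sn^2+(aq) + Ni^2+(aq), so Q = ([Sn^2+(aq)]·[Ni^2+(aq)]) / [Sn^4+(aq)] = 0.296 and log Q = −0.528.
E = E° − (0.0592/n)·log Q = +0.410 − (0.0592/2)(−0.528) = +0.426 V.

+0.426 V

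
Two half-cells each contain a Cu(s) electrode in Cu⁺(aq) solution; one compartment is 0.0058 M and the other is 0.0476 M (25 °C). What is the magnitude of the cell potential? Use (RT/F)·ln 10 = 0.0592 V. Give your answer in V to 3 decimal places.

For a concentration cell E°cell = 0, since both electrodes use the same couple.
The compartment with the higher Cu⁺(aq) concentration (0.0476 M) acts as the cathode; ions are reduced there and produced at the dilute (0.0058 M) anode.
With n = 1, Ecell = −(0.0592/1)·log([dilute]/[conc]) = −(0.0592/1)·log(0.0058/0.0476) = +0.054 V.

0.054 V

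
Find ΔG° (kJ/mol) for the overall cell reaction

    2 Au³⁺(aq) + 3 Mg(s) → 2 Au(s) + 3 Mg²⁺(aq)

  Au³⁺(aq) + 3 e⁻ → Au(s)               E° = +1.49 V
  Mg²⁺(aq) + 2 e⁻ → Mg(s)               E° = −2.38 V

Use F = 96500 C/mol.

−2241 kJ/mol

In the reaction as written Au³⁺(aq) is reduced, so the Au³⁺/Au couple is the cathode and Mg²⁺/Mg is the anode.
E°cell = +1.49 − (−2.38) = +3.87 V; balancing electrons gives n = 6.
ΔG° = −nFE°cell = −(6)(96500)(+3.87) J/mol = −2241 kJ/mol.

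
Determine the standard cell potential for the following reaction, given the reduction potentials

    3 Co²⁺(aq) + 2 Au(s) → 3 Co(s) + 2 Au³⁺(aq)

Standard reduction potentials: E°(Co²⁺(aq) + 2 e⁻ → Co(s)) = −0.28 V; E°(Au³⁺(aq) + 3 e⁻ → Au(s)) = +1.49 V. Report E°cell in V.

−1.77 V

In the reaction as written, Co²⁺(aq) is reduced (cathode) and Au³⁺(aq) is produced by oxidation at the anode.
E°cell = E°(cathode) − E°(anode) = −0.28 − (+1.49) = −1.77 V.
The negative E°cell means the reaction is non-spontaneous in the direction written.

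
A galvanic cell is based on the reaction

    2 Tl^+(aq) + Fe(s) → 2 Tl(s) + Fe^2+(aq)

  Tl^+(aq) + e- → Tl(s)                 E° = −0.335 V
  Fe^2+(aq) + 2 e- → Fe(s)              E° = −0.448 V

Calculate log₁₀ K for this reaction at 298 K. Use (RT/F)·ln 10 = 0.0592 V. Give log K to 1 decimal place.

log K = 3.8

The Tl⁺/Tl couple is reduced (cathode); E°cell = −0.335 − (−0.448) = +0.113 V with n = 2.
At equilibrium E = 0, so log K = nE°cell / 0.0592 = (2)(+0.113) / 0.0592 = 3.8.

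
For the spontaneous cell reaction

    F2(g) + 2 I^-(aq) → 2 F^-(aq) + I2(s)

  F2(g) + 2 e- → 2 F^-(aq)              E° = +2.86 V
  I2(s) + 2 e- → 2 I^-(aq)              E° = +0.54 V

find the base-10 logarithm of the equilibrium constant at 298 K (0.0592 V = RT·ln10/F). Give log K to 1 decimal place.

log K = 78.4

The F₂/F⁻ couple is reduced (cathode); E°cell = +2.86 − (+0.54) = +2.32 V with n = 2.
At equilibrium E = 0, so log K = nE°cell / 0.0592 = (2)(+2.32) / 0.0592 = 78.4.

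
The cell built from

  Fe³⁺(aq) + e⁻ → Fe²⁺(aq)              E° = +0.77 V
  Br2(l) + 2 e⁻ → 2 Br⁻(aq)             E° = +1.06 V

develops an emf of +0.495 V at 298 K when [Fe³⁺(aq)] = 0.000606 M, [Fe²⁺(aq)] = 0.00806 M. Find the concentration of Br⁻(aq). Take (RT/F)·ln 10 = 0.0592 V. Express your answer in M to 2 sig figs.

Br₂/Br⁻ is the cathode (higher E°); E°cell = +1.06 − (+0.77) = +0.29 V with n = 2.
From the Nernst equation, log Q = n(E° − E)/0.0592 = 2·(+0.29 − (+0.495))/0.0592 = −6.926.
For Br2(l) + 2 Fe²⁺(aq) → 2 Br⁻(aq) + 2 Fe³⁺(aq), the reaction quotient is Q = ([Br⁻(aq)]^2·[Fe³⁺(aq)]^2) / [Fe²⁺(aq)]^2.
Isolating [Br⁻(aq)] in Q = 10^{−6.926} yields log [Br⁻(aq)] = −2.339, i.e. 0.0046 M.

0.0046 M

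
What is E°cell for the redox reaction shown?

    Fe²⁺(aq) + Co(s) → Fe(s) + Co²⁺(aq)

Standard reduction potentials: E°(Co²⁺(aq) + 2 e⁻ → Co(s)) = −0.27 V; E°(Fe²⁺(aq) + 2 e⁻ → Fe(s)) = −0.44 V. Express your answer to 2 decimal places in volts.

−0.17 V

In the reaction as written, Fe²⁺(aq) is reduced (cathode) and Co²⁺(aq) is produced by oxidation at the anode.
E°cell = E°(cathode) − E°(anode) = −0.44 − (−0.27) = −0.17 V.
The negative E°cell means the reaction is non-spontaneous in the direction written.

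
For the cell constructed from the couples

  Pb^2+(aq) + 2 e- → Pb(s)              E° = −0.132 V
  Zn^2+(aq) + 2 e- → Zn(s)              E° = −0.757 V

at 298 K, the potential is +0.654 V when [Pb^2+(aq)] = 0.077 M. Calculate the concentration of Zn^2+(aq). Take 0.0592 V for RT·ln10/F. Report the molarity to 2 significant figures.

0.0081 M

With Pb²⁺/Pb at the cathode and Zn²⁺/Zn at the anode, E°cell = −0.132 − (−0.757) = +0.625 V (n = 2).
Since E = E° − (0.0592/n)·log Q, log Q = n(E° − E)/0.0592 = −0.980.
Balancing electrons gives Pb^2+(aq) + Zn(s) → Pb(s) + Zn^2+(aq); thus Q = [Zn^2+(aq)] / [Pb^2+(aq)].
Substituting the known concentrations and solving, log [Zn^2+(aq)] = −2.094 and [Zn^2+(aq)] = 0.0081 M.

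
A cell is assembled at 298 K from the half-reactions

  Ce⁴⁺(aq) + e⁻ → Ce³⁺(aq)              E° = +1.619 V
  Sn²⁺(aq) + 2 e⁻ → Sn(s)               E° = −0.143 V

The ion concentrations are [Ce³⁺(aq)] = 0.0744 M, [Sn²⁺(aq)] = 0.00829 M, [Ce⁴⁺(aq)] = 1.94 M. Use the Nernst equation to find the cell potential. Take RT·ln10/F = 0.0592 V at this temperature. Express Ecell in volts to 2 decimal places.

+1.91 V

The Ce⁴⁺/Ce³⁺ couple has the more positive E°, so it is the cathode; Sn²⁺/Sn is the anode.
E°cell = +1.619 − (−0.143) = +1.762 V, with n = 2 electrons transferred.
Balancing gives 2 Ce⁴⁺(aq) + Sn(s) → 2 Ce³⁺(aq) + Sn²⁺(aq); hence Q = ([Ce³⁺(aq)]^2·[Sn²⁺(aq)]) / [Ce⁴⁺(aq)]^2 = 1.22×10^−5 (log Q = −4.914).
E = E° − (0.0592/n)·log Q = +1.762 − (0.0592/2)(−4.914) = +1.91 V.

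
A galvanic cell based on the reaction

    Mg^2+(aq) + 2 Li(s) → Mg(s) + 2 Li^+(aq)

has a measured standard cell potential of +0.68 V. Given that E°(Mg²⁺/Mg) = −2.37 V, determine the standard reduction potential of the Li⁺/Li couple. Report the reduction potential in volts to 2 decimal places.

In the reaction as written the Mg²⁺/Mg couple is reduced (cathode) and Li⁺/Li is oxidized (anode), so E°cell = E°(Mg²⁺/Mg) − E°(Li⁺/Li).
E°(Li⁺/Li) = E°(cathode) − E°cell = −2.37 − (+0.68) = −3.05 V.

−3.05 V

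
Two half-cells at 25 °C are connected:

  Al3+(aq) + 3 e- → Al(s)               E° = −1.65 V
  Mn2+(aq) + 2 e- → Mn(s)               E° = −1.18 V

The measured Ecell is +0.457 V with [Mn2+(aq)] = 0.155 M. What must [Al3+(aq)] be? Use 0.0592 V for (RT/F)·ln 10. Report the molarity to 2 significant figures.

Mn²⁺/Mn is the cathode (higher E°); E°cell = −1.18 − (−1.65) = +0.47 V with n = 6.
Rearranging E = E° − (0.0592/n)·log Q gives log Q = 6(+0.47 − (+0.457))/0.0592 = 1.318.
For 3 Mn2+(aq) + 2 Al(s) → 3 Mn(s) + 2 Al3+(aq), the reaction quotient is Q = [Al3+(aq)]^2 / [Mn2+(aq)]^3.
Isolating [Al3+(aq)] in Q = 10^{1.318} yields log [Al3+(aq)] = −0.556, i.e. 0.28 M.

0.28 M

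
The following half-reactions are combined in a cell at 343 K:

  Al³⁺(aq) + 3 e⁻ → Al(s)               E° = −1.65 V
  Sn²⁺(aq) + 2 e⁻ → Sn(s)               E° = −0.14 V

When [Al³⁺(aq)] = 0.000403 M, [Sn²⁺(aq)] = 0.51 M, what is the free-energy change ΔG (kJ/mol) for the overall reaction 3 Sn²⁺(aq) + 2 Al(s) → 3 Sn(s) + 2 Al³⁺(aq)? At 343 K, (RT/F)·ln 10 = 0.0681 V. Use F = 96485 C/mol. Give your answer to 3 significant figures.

With Sn²⁺/Sn reduced at the cathode, E°cell = −0.14 − (−1.65) = +1.51 V and n = 6.
Q = [Al³⁺(aq)]^2 / [Sn²⁺(aq)]^3 = 1.22×10^−6, so log Q = −5.912 and E = +1.51 − (0.0681/6)(−5.912) = +1.5771 V.
Finally ΔG = −nFE = −(6)(96485 C/mol)(+1.5771 V) = −913 kJ/mol.

−913 kJ/mol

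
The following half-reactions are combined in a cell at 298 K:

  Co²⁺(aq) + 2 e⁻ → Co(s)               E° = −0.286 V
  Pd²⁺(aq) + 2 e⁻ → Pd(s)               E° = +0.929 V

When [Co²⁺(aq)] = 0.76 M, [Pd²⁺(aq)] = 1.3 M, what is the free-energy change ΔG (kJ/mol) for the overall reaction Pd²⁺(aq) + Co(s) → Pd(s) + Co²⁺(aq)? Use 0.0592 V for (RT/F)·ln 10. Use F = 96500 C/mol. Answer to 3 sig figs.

−236 kJ/mol

The standard cell potential is +0.929 − (−0.286) = +1.215 V, with n = 2 electrons in the balanced equation.
Q = [Co²⁺(aq)] / [Pd²⁺(aq)] = 0.585, so log Q = −0.233 and E = +1.215 − (0.0592/2)(−0.233) = +1.2219 V.
ΔG = −nFE = −(2)(96500)(+1.2219) J/mol = −236 kJ/mol.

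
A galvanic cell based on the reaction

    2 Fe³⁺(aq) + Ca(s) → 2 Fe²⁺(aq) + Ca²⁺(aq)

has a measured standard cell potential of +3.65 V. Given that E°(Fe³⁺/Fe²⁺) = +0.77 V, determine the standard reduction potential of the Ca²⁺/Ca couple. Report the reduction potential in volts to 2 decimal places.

−2.88 V

In the reaction as written the Fe³⁺/Fe²⁺ couple is reduced (cathode) and Ca²⁺/Ca is oxidized (anode), so E°cell = E°(Fe³⁺/Fe²⁺) − E°(Ca²⁺/Ca).
E°(Ca²⁺/Ca) = E°(cathode) − E°cell = +0.77 − (+3.65) = −2.88 V.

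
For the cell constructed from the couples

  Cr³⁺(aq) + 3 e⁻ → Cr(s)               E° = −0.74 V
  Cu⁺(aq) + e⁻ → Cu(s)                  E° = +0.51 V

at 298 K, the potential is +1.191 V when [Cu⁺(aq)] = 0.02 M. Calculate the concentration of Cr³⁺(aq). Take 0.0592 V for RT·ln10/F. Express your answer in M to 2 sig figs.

Cu⁺/Cu is the cathode (higher E°); E°cell = +0.51 − (−0.74) = +1.25 V with n = 3.
Since E = E° − (0.0592/n)·log Q, log Q = n(E° − E)/0.0592 = 2.990.
For 3 Cu⁺(aq) + Cr(s) → 3 Cu(s) + Cr³⁺(aq), the reaction quotient is Q = [Cr³⁺(aq)] / [Cu⁺(aq)]^3.
Solving for the unknown gives log [Cr³⁺(aq)] = −2.107, so [Cr³⁺(aq)] ≈ 0.0078 M.

0.0078 M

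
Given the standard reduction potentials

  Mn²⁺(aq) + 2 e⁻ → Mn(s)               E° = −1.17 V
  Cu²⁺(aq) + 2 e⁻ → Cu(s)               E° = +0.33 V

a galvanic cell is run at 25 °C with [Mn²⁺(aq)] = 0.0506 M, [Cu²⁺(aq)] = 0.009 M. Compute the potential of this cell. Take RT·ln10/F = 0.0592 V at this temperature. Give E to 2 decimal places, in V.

+1.48 V

Since E°(Cu²⁺/Cu) > E°(Mn²⁺/Mn), Cu²⁺/Cu serves as the cathode.
E°cell = E°cat − E°an = +0.33 − (−1.17) = +1.50 V; n = 2.
The balanced reaction is Cu²⁺(aq) + Mn(s) → Cu(s) + Mn²⁺(aq), so Q = [Mn²⁺(aq)] / [Cu²⁺(aq)] = 5.62 and log Q = 0.750.
By the Nernst equation, E = +1.50 − (0.0592/2)·(0.750) = +1.48 V.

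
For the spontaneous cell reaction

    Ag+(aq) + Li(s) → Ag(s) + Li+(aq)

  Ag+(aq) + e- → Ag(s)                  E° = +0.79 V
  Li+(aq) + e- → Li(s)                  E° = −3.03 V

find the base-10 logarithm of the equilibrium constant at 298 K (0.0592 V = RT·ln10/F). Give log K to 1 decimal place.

log K = 64.5

The Ag⁺/Ag couple is reduced (cathode); E°cell = +0.79 − (−3.03) = +3.82 V with n = 1.
At equilibrium E = 0, so log K = nE°cell / 0.0592 = (1)(+3.82) / 0.0592 = 64.5.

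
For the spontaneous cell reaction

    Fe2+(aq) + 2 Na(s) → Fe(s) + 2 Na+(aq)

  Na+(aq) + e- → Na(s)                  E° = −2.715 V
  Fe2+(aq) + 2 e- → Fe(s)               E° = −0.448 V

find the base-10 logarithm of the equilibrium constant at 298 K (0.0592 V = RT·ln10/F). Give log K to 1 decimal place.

The Fe²⁺/Fe couple is reduced (cathode); E°cell = −0.448 − (−2.715) = +2.267 V with n = 2.
At equilibrium E = 0, so log K = nE°cell / 0.0592 = (2)(+2.267) / 0.0592 = 76.6.

log K = 76.6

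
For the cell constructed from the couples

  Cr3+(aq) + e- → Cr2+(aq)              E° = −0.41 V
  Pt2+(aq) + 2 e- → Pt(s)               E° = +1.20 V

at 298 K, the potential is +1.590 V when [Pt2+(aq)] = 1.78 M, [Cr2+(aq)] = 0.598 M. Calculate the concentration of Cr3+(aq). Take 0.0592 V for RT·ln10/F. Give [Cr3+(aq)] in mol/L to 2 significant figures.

1.7 M

The Pt²⁺/Pt couple has the larger reduction potential, so it is the cathode: E°cell = +1.20 − (−0.41) = +1.61 V and n = 2.
Since E = E° − (0.0592/n)·log Q, log Q = n(E° − E)/0.0592 = 0.676.
The balanced reaction is Pt2+(aq) + 2 Cr2+(aq) → Pt(s) + 2 Cr3+(aq), so Q = [Cr3+(aq)]^2 / ([Pt2+(aq)]·[Cr2+(aq)]^2).
Substituting the known concentrations and solving, log [Cr3+(aq)] = 0.240 and [Cr3+(aq)] = 1.7 M.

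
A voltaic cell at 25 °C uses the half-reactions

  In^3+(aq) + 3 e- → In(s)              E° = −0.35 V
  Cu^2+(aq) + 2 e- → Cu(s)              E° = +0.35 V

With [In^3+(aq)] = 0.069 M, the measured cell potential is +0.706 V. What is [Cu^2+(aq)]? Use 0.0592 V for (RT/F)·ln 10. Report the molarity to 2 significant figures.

0.27 M

With Cu²⁺/Cu at the cathode and In³⁺/In at the anode, E°cell = +0.35 − (−0.35) = +0.70 V (n = 6).
Rearranging E = E° − (0.0592/n)·log Q gives log Q = 6(+0.70 − (+0.706))/0.0592 = −0.608.
The balanced reaction is 3 Cu^2+(aq) + 2 In(s) → 3 Cu(s) + 2 In^3+(aq), so Q = [In^3+(aq)]^2 / [Cu^2+(aq)]^3.
Solving for the unknown gives log [Cu^2+(aq)] = −0.571, so [Cu^2+(aq)] ≈ 0.27 M.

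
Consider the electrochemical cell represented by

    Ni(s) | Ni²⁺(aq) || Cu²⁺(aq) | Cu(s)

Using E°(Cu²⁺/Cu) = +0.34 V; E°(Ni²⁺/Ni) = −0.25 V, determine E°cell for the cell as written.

+0.59 V

By convention the left-hand electrode in cell notation is the anode (oxidation) and the right-hand electrode is the cathode (reduction).
E°cell = E°(right) − E°(left) = +0.34 − (−0.25) = +0.59 V.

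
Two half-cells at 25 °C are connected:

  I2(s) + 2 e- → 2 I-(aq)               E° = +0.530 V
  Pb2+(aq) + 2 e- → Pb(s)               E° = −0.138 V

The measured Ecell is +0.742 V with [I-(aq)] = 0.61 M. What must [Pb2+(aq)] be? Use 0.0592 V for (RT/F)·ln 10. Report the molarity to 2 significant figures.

The I₂/I⁻ couple has the larger reduction potential, so it is the cathode: E°cell = +0.530 − (−0.138) = +0.668 V and n = 2.
Rearranging E = E° − (0.0592/n)·log Q gives log Q = 2(+0.668 − (+0.742))/0.0592 = −2.500.
For I2(s) + Pb(s) → 2 I-(aq) + Pb2+(aq), the reaction quotient is Q = [I-(aq)]^2·[Pb2+(aq)].
Isolating [Pb2+(aq)] in Q = 10^{−2.500} yields log [Pb2+(aq)] = −2.071, i.e. 0.0085 M.

0.0085 M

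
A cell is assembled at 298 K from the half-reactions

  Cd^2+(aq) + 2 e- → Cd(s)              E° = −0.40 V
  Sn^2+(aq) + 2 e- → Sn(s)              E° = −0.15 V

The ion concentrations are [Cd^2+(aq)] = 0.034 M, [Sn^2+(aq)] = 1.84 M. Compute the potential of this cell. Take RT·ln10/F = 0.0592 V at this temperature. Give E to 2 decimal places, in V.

+0.30 V

Sn²⁺/Sn is reduced (cathode, E° = −0.15 V) and Cd²⁺/Cd is oxidized (anode).
The standard potential is −0.15 − (−0.40) = +0.25 V and the balanced reaction transfers n = 2 electrons.
Balancing gives Sn^2+(aq) + Cd(s) → Sn(s) + Cd^2+(aq); hence Q = [Cd^2+(aq)] / [Sn^2+(aq)] = 0.0185 (log Q = −1.733).
E = E° − (0.0592/n)·log Q = +0.25 − (0.0592/2)(−1.733) = +0.30 V.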